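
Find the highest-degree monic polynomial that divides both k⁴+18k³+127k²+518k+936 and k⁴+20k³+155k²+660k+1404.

k³+14k²+71k+234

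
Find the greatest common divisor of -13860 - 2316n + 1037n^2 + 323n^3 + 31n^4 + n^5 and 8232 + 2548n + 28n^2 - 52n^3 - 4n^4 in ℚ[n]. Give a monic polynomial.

Euclidean algorithm in ℚ[n]:
  n^5 + 31n^4 + 323n^3 + 1037n^2 - 2316n - 13860 = (-(1/4)n - 9/2)(-4n^4 - 52n^3 + 28n^2 + 2548n + 8232) + (96n^3 + 1800n^2 + 11208n + 23184)
  -4n^4 - 52n^3 + 28n^2 + 2548n + 8232 = (-(1/24)n + 23/96)(96n^3 + 1800n^2 + 11208n + 23184) + ((255/4)n^2 + (3315/4)n + 5355/2)
  96n^3 + 1800n^2 + 11208n + 23184 = ((128/85)n + 736/85)((255/4)n^2 + (3315/4)n + 5355/2) + (0)
Last nonzero remainder: (255/4)n^2 + (3315/4)n + 5355/2. Dividing through by 255/4 gives the monic gcd n^2 + 13n + 42.

42 + 13n + n^2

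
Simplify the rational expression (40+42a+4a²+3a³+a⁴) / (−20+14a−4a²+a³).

Euclidean algorithm in ℚ[a]:
  a⁴+3a³+4a²+42a+40 = (a+7)(a³−4a²+14a−20) + (18a²−36a+180)
  a³−4a²+14a−20 = ((1/18)a−1/9)(18a²−36a+180) + (0)
Last nonzero remainder: 18a²−36a+180. Dividing through by 18 gives the monic gcd a²−2a+10.
Cancel a²−2a+10 from numerator and denominator to get the reduced form.

(4+5a+a²)/(−2+a)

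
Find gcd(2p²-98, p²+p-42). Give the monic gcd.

By polynomial division,
  2p²-98 = (2)(p²+p-42) + (-2p-14)
  p²+p-42 = (-(1/2)p+3)(-2p-14) + (0)
Last nonzero remainder: -2p-14. Dividing through by -2 gives the monic gcd p+7.

p+7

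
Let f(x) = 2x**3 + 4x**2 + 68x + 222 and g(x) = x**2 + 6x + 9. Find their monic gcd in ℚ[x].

x + 3

Apply the Euclidean algorithm:
  2x**3 + 4x**2 + 68x + 222 = (2x − 8)(x**2 + 6x + 9) + (98x + 294)
  x**2 + 6x + 9 = ((1/98)x + 3/98)(98x + 294) + (0)
Last nonzero remainder: 98x + 294. Dividing through by 98 gives the monic gcd x + 3.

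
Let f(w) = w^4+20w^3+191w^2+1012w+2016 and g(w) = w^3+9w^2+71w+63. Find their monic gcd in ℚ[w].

w^2+8w+63

By polynomial division,
  w^4+20w^3+191w^2+1012w+2016 = (w+11)(w^3+9w^2+71w+63) + (21w^2+168w+1323)
  w^3+9w^2+71w+63 = ((1/21)w+1/21)(21w^2+168w+1323) + (0)
Last nonzero remainder: 21w^2+168w+1323. Dividing through by 21 gives the monic gcd w^2+8w+63.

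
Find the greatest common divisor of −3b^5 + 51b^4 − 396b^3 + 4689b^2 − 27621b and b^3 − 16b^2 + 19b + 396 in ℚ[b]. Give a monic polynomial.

b^2 − 20b + 99

Apply the Euclidean algorithm:
  −3b^5 + 51b^4 − 396b^3 + 4689b^2 − 27621b = (−3b^2 + 3b − 291)(b^3 − 16b^2 + 19b + 396) + (1164b^2 − 23280b + 115236)
  b^3 − 16b^2 + 19b + 396 = ((1/1164)b + 1/291)(1164b^2 − 23280b + 115236) + (0)
Last nonzero remainder: 1164b^2 − 23280b + 115236. Dividing through by 1164 gives the monic gcd b^2 − 20b + 99.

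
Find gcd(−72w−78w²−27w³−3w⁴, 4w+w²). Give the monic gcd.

4w+w²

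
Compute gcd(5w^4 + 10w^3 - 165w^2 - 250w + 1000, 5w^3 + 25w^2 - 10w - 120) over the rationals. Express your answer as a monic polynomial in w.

w^2 + 2w - 8

By polynomial division,
  5w^4 + 10w^3 - 165w^2 - 250w + 1000 = (w - 3)(5w^3 + 25w^2 - 10w - 120) + (-80w^2 - 160w + 640)
  5w^3 + 25w^2 - 10w - 120 = (-(1/16)w - 3/16)(-80w^2 - 160w + 640) + (0)
Last nonzero remainder: -80w^2 - 160w + 640. Dividing through by -80 gives the monic gcd w^2 + 2w - 8.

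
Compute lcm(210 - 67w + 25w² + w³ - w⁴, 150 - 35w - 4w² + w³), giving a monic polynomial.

1050 - 545w + 192w² - 20w³ - 6w⁴ + w⁵

Repeated division with remainder:
  -w⁴ + w³ + 25w² - 67w + 210 = (-w - 3)(w³ - 4w² - 35w + 150) + (-22w² - 22w + 660)
  w³ - 4w² - 35w + 150 = (-(1/22)w + 5/22)(-22w² - 22w + 660) + (0)
Last nonzero remainder: -22w² - 22w + 660. Dividing through by -22 gives the monic gcd w² + w - 30.
Then lcm(f, g) = f·g / gcd(f, g); expanding and making the result monic gives the answer.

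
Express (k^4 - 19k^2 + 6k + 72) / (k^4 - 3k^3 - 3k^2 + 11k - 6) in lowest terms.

(k^2 + k - 12)/(k^2 - 2k + 1)

Apply the Euclidean algorithm:
  k^4 - 19k^2 + 6k + 72 = (k^4 - 3k^3 - 3k^2 + 11k - 6) + (3k^3 - 16k^2 - 5k + 78)
  k^4 - 3k^3 - 3k^2 + 11k - 6 = ((1/3)k + 7/9)(3k^3 - 16k^2 - 5k + 78) + ((100/9)k^2 - (100/9)k - 200/3)
  3k^3 - 16k^2 - 5k + 78 = ((27/100)k - 117/100)((100/9)k^2 - (100/9)k - 200/3) + (0)
Last nonzero remainder: (100/9)k^2 - (100/9)k - 200/3. Dividing through by 100/9 gives the monic gcd k^2 - k - 6.
Cancel k^2 - k - 6 from numerator and denominator to get the reduced form.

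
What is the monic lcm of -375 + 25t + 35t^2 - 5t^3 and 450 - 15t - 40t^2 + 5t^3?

-450 + 105t + 37t^2 - 13t^3 + t^4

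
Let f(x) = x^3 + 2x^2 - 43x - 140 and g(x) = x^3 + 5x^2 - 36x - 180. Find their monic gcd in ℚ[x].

x + 5

Repeated division with remainder:
  x^3 + 2x^2 - 43x - 140 = (x^3 + 5x^2 - 36x - 180) + (-3x^2 - 7x + 40)
  x^3 + 5x^2 - 36x - 180 = (-(1/3)x - 8/9)(-3x^2 - 7x + 40) + (-(260/9)x - 1300/9)
  -3x^2 - 7x + 40 = ((27/260)x - 18/65)(-(260/9)x - 1300/9) + (0)
Last nonzero remainder: -(260/9)x - 1300/9. Dividing through by -260/9 gives the monic gcd x + 5.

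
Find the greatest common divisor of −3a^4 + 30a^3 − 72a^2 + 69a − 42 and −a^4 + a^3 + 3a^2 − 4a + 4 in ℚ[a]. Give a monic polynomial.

a^3 − 3a^2 + 3a − 2

By polynomial division,
  −3a^4 + 30a^3 − 72a^2 + 69a − 42 = (3)(−a^4 + a^3 + 3a^2 − 4a + 4) + (27a^3 − 81a^2 + 81a − 54)
  −a^4 + a^3 + 3a^2 − 4a + 4 = (−(1/27)a − 2/27)(27a^3 − 81a^2 + 81a − 54) + (0)
Last nonzero remainder: 27a^3 − 81a^2 + 81a − 54. Dividing through by 27 gives the monic gcd a^3 − 3a^2 + 3a − 2.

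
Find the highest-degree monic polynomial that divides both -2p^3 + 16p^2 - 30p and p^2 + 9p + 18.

1

Repeated division with remainder:
  -2p^3 + 16p^2 - 30p = (-2p + 34)(p^2 + 9p + 18) + (-300p - 612)
  p^2 + 9p + 18 = (-(1/300)p - 29/1250)(-300p - 612) + (2376/625)
  -300p - 612 = (-(15625/198)p - 10625/66)(2376/625) + (0)
The last nonzero remainder is the constant 2376/625, so the polynomials are coprime and gcd = 1.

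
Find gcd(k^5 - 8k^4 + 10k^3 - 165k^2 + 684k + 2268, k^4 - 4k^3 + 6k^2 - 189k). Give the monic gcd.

Euclidean algorithm in ℚ[k]:
  k^5 - 8k^4 + 10k^3 - 165k^2 + 684k + 2268 = (k - 4)(k^4 - 4k^3 + 6k^2 - 189k) + (-12k^3 + 48k^2 - 72k + 2268)
  k^4 - 4k^3 + 6k^2 - 189k = (-(1/12)k)(-12k^3 + 48k^2 - 72k + 2268) + (0)
Last nonzero remainder: -12k^3 + 48k^2 - 72k + 2268. Dividing through by -12 gives the monic gcd k^3 - 4k^2 + 6k - 189.

k^3 - 4k^2 + 6k - 189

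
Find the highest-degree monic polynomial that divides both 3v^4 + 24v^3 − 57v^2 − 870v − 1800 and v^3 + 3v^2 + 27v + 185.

v + 5

Apply the Euclidean algorithm:
  3v^4 + 24v^3 − 57v^2 − 870v − 1800 = (3v + 15)(v^3 + 3v^2 + 27v + 185) + (−183v^2 − 1830v − 4575)
  v^3 + 3v^2 + 27v + 185 = (−(1/183)v + 7/183)(−183v^2 − 1830v − 4575) + (72v + 360)
  −183v^2 − 1830v − 4575 = (−(61/24)v − 305/24)(72v + 360) + (0)
Last nonzero remainder: 72v + 360. Dividing through by 72 gives the monic gcd v + 5.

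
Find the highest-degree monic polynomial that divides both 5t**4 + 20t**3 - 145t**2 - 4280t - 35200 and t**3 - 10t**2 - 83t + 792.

t - 11

Repeated division with remainder:
  5t**4 + 20t**3 - 145t**2 - 4280t - 35200 = (5t + 70)(t**3 - 10t**2 - 83t + 792) + (970t**2 - 2430t - 90640)
  t**3 - 10t**2 - 83t + 792 = ((1/970)t - 727/94090)(970t**2 - 2430t - 90640) + (-(78400/9409)t + 862400/9409)
  970t**2 - 2430t - 90640 = (-(912673/7840)t - 969127/980)(-(78400/9409)t + 862400/9409) + (0)
Last nonzero remainder: -(78400/9409)t + 862400/9409. Dividing through by -78400/9409 gives the monic gcd t - 11.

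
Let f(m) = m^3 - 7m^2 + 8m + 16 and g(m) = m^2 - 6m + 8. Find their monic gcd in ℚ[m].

m - 4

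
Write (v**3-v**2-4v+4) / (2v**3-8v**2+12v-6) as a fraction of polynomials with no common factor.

(v**2-4)/(2v**2-6v+6)

Repeated division with remainder:
  v**3-v**2-4v+4 = (1/2)(2v**3-8v**2+12v-6) + (3v**2-10v+7)
  2v**3-8v**2+12v-6 = ((2/3)v-4/9)(3v**2-10v+7) + ((26/9)v-26/9)
  3v**2-10v+7 = ((27/26)v-63/26)((26/9)v-26/9) + (0)
Last nonzero remainder: (26/9)v-26/9. Dividing through by 26/9 gives the monic gcd v-1.
Cancel v-1 from numerator and denominator to get the reduced form.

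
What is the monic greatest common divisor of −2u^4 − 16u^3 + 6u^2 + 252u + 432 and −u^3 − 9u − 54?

u + 3

Euclidean algorithm in ℚ[u]:
  −2u^4 − 16u^3 + 6u^2 + 252u + 432 = (2u + 16)(−u^3 − 9u − 54) + (24u^2 + 504u + 1296)
  −u^3 − 9u − 54 = (−(1/24)u + 7/8)(24u^2 + 504u + 1296) + (−396u − 1188)
  24u^2 + 504u + 1296 = (−(2/33)u − 12/11)(−396u − 1188) + (0)
Last nonzero remainder: −396u − 1188. Dividing through by −396 gives the monic gcd u + 3.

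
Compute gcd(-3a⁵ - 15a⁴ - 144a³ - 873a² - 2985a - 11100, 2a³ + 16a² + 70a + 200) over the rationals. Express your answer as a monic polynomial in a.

Apply the Euclidean algorithm:
  -3a⁵ - 15a⁴ - 144a³ - 873a² - 2985a - 11100 = (-(3/2)a² + (9/2)a - 111/2)(2a³ + 16a² + 70a + 200) + (0)
Last nonzero remainder: 2a³ + 16a² + 70a + 200. Dividing through by 2 gives the monic gcd a³ + 8a² + 35a + 100.

a³ + 8a² + 35a + 100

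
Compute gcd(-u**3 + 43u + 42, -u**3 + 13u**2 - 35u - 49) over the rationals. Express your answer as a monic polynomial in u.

Repeated division with remainder:
  -u**3 + 43u + 42 = (-u**3 + 13u**2 - 35u - 49) + (-13u**2 + 78u + 91)
  -u**3 + 13u**2 - 35u - 49 = ((1/13)u - 7/13)(-13u**2 + 78u + 91) + (0)
Last nonzero remainder: -13u**2 + 78u + 91. Dividing through by -13 gives the monic gcd u**2 - 6u - 7.

u**2 - 6u - 7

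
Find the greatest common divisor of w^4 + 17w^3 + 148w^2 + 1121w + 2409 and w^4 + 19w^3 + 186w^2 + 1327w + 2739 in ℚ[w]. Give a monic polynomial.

w^2 + 14w + 33

Repeated division with remainder:
  w^4 + 17w^3 + 148w^2 + 1121w + 2409 = (w^4 + 19w^3 + 186w^2 + 1327w + 2739) + (−2w^3 − 38w^2 − 206w − 330)
  w^4 + 19w^3 + 186w^2 + 1327w + 2739 = (−(1/2)w)(−2w^3 − 38w^2 − 206w − 330) + (83w^2 + 1162w + 2739)
  −2w^3 − 38w^2 − 206w − 330 = (−(2/83)w − 10/83)(83w^2 + 1162w + 2739) + (0)
Last nonzero remainder: 83w^2 + 1162w + 2739. Dividing through by 83 gives the monic gcd w^2 + 14w + 33.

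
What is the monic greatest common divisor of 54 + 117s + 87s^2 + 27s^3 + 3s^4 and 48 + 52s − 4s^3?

Apply the Euclidean algorithm:
  3s^4 + 27s^3 + 87s^2 + 117s + 54 = (−(3/4)s − 27/4)(−4s^3 + 52s + 48) + (126s^2 + 504s + 378)
  −4s^3 + 52s + 48 = (−(2/63)s + 8/63)(126s^2 + 504s + 378) + (0)
Last nonzero remainder: 126s^2 + 504s + 378. Dividing through by 126 gives the monic gcd s^2 + 4s + 3.

3 + 4s + s^2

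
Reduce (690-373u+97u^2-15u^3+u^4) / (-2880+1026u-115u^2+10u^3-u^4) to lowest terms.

By polynomial division,
  u^4-15u^3+97u^2-373u+690 = (-1)(-u^4+10u^3-115u^2+1026u-2880) + (-5u^3-18u^2+653u-2190)
  -u^4+10u^3-115u^2+1026u-2880 = ((1/5)u-68/25)(-5u^3-18u^2+653u-2190) + (-(7364/25)u^2+(81004/25)u-44184/5)
  -5u^3-18u^2+653u-2190 = ((125/7364)u+1825/7364)(-(7364/25)u^2+(81004/25)u-44184/5) + (0)
Last nonzero remainder: -(7364/25)u^2+(81004/25)u-44184/5. Dividing through by -7364/25 gives the monic gcd u^2-11u+30.
Cancel u^2-11u+30 from numerator and denominator to get the reduced form.

(-23+4u-u^2)/(96+u+u^2)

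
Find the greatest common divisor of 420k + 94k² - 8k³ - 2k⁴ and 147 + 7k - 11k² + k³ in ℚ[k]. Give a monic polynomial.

Apply the Euclidean algorithm:
  -2k⁴ - 8k³ + 94k² + 420k = (-2k - 30)(k³ - 11k² + 7k + 147) + (-222k² + 924k + 4410)
  k³ - 11k² + 7k + 147 = (-(1/222)k + 253/8214)(-222k² + 924k + 4410) + (-(2184/1369)k + 15288/1369)
  -222k² + 924k + 4410 = ((50653/364)k + 20535/52)(-(2184/1369)k + 15288/1369) + (0)
Last nonzero remainder: -(2184/1369)k + 15288/1369. Dividing through by -2184/1369 gives the monic gcd k - 7.

-7 + k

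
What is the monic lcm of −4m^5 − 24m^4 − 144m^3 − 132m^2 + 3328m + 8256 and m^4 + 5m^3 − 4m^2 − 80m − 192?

Repeated division with remainder:
  −4m^5 − 24m^4 − 144m^3 − 132m^2 + 3328m + 8256 = (−4m − 4)(m^4 + 5m^3 − 4m^2 − 80m − 192) + (−140m^3 − 468m^2 + 2240m + 7488)
  m^4 + 5m^3 − 4m^2 − 80m − 192 = (−(1/140)m − 29/2450)(−140m^3 − 468m^2 + 2240m + 7488) + ((7914/1225)m^2 − 126624/1225)
  −140m^3 − 468m^2 + 2240m + 7488 = (−(85750/3957)m − 95550/1319)((7914/1225)m^2 − 126624/1225) + (0)
Last nonzero remainder: (7914/1225)m^2 − 126624/1225. Dividing through by 7914/1225 gives the monic gcd m^2 − 16.
Then lcm(f, g) = f·g / gcd(f, g); expanding and making the result monic gives the answer.

m^7 + 11m^6 + 78m^5 + 285m^4 − 235m^3 − 5828m^2 − 20304m − 24768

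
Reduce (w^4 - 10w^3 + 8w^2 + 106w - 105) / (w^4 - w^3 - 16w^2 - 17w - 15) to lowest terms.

(w^2 - 8w + 7)/(w^2 + w + 1)

By polynomial division,
  w^4 - 10w^3 + 8w^2 + 106w - 105 = (w^4 - w^3 - 16w^2 - 17w - 15) + (-9w^3 + 24w^2 + 123w - 90)
  w^4 - w^3 - 16w^2 - 17w - 15 = (-(1/9)w - 5/27)(-9w^3 + 24w^2 + 123w - 90) + ((19/9)w^2 - (38/9)w - 95/3)
  -9w^3 + 24w^2 + 123w - 90 = (-(81/19)w + 54/19)((19/9)w^2 - (38/9)w - 95/3) + (0)
Last nonzero remainder: (19/9)w^2 - (38/9)w - 95/3. Dividing through by 19/9 gives the monic gcd w^2 - 2w - 15.
Cancel w^2 - 2w - 15 from numerator and denominator to get the reduced form.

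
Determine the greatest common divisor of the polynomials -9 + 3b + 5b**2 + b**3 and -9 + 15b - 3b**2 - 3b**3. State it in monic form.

-3 + 2b + b**2

Euclidean algorithm in ℚ[b]:
  b**3 + 5b**2 + 3b - 9 = (-1/3)(-3b**3 - 3b**2 + 15b - 9) + (4b**2 + 8b - 12)
  -3b**3 - 3b**2 + 15b - 9 = (-(3/4)b + 3/4)(4b**2 + 8b - 12) + (0)
Last nonzero remainder: 4b**2 + 8b - 12. Dividing through by 4 gives the monic gcd b**2 + 2b - 3.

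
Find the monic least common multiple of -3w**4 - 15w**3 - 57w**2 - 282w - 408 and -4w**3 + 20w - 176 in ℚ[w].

w**6 + w**5 + 10w**4 + 73w**3 - 31w**2 + 490w + 1496

Euclidean algorithm in ℚ[w]:
  -3w**4 - 15w**3 - 57w**2 - 282w - 408 = ((3/4)w + 15/4)(-4w**3 + 20w - 176) + (-72w**2 - 225w + 252)
  -4w**3 + 20w - 176 = ((1/18)w - 25/144)(-72w**2 - 225w + 252) + (-(529/16)w - 529/4)
  -72w**2 - 225w + 252 = ((1152/529)w - 1008/529)(-(529/16)w - 529/4) + (0)
Last nonzero remainder: -(529/16)w - 529/4. Dividing through by -529/16 gives the monic gcd w + 4.
Then lcm(f, g) = f·g / gcd(f, g); expanding and making the result monic gives the answer.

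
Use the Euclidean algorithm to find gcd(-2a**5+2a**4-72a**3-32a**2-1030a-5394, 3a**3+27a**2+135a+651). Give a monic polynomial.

a**2+2a+31

Apply the Euclidean algorithm:
  -2a**5+2a**4-72a**3-32a**2-1030a-5394 = (-(2/3)a**2+(20/3)a-54)(3a**3+27a**2+135a+651) + (960a**2+1920a+29760)
  3a**3+27a**2+135a+651 = ((1/320)a+7/320)(960a**2+1920a+29760) + (0)
Last nonzero remainder: 960a**2+1920a+29760. Dividing through by 960 gives the monic gcd a**2+2a+31.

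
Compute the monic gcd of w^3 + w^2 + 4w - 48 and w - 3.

Euclidean algorithm in ℚ[w]:
  w^3 + w^2 + 4w - 48 = (w^2 + 4w + 16)(w - 3) + (0)
The last nonzero remainder w - 3 is already monic.

w - 3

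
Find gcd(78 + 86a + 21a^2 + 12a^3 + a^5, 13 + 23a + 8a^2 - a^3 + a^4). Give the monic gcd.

13 + 10a - 2a^2 + a^3

By polynomial division,
  a^5 + 12a^3 + 21a^2 + 86a + 78 = (a + 1)(a^4 - a^3 + 8a^2 + 23a + 13) + (5a^3 - 10a^2 + 50a + 65)
  a^4 - a^3 + 8a^2 + 23a + 13 = ((1/5)a + 1/5)(5a^3 - 10a^2 + 50a + 65) + (0)
Last nonzero remainder: 5a^3 - 10a^2 + 50a + 65. Dividing through by 5 gives the monic gcd a^3 - 2a^2 + 10a + 13.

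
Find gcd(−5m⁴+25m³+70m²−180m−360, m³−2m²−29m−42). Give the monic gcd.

m+2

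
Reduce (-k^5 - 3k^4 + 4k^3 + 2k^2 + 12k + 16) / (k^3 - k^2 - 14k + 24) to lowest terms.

(-k^3 - k^2 - 2k - 2)/(k - 3)

Apply the Euclidean algorithm:
  -k^5 - 3k^4 + 4k^3 + 2k^2 + 12k + 16 = (-k^2 - 4k - 14)(k^3 - k^2 - 14k + 24) + (-44k^2 - 88k + 352)
  k^3 - k^2 - 14k + 24 = (-(1/44)k + 3/44)(-44k^2 - 88k + 352) + (0)
Last nonzero remainder: -44k^2 - 88k + 352. Dividing through by -44 gives the monic gcd k^2 + 2k - 8.
Cancel k^2 + 2k - 8 from numerator and denominator to get the reduced form.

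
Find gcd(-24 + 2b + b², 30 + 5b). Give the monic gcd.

Repeated division with remainder:
  b² + 2b - 24 = ((1/5)b - 4/5)(5b + 30) + (0)
Last nonzero remainder: 5b + 30. Dividing through by 5 gives the monic gcd b + 6.

6 + b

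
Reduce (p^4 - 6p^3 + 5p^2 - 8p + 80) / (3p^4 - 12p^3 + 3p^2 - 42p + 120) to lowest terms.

Repeated division with remainder:
  p^4 - 6p^3 + 5p^2 - 8p + 80 = (1/3)(3p^4 - 12p^3 + 3p^2 - 42p + 120) + (-2p^3 + 4p^2 + 6p + 40)
  3p^4 - 12p^3 + 3p^2 - 42p + 120 = (-(3/2)p + 3)(-2p^3 + 4p^2 + 6p + 40) + (0)
Last nonzero remainder: -2p^3 + 4p^2 + 6p + 40. Dividing through by -2 gives the monic gcd p^3 - 2p^2 - 3p - 20.
Cancel p^3 - 2p^2 - 3p - 20 from numerator and denominator to get the reduced form.

(p - 4)/(3p - 6)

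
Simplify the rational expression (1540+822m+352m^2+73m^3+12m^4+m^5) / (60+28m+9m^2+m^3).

Repeated division with remainder:
  m^5+12m^4+73m^3+352m^2+822m+1540 = (m^2+3m+18)(m^3+9m^2+28m+60) + (46m^2+138m+460)
  m^3+9m^2+28m+60 = ((1/46)m+3/23)(46m^2+138m+460) + (0)
Last nonzero remainder: 46m^2+138m+460. Dividing through by 46 gives the monic gcd m^2+3m+10.
Cancel m^2+3m+10 from numerator and denominator to get the reduced form.

(154+36m+9m^2+m^3)/(6+m)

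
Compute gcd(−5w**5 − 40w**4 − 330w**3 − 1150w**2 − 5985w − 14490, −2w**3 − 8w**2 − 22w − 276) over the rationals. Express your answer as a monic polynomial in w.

Euclidean algorithm in ℚ[w]:
  −5w**5 − 40w**4 − 330w**3 − 1150w**2 − 5985w − 14490 = ((5/2)w**2 + 10w + 195/2)(−2w**3 − 8w**2 − 22w − 276) + (540w**2 − 1080w + 12420)
  −2w**3 − 8w**2 − 22w − 276 = (−(1/270)w − 1/45)(540w**2 − 1080w + 12420) + (0)
Last nonzero remainder: 540w**2 − 1080w + 12420. Dividing through by 540 gives the monic gcd w**2 − 2w + 23.

w**2 − 2w + 23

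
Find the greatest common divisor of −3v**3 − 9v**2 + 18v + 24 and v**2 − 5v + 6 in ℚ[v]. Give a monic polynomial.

v − 2

Euclidean algorithm in ℚ[v]:
  −3v**3 − 9v**2 + 18v + 24 = (−3v − 24)(v**2 − 5v + 6) + (−84v + 168)
  v**2 − 5v + 6 = (−(1/84)v + 1/28)(−84v + 168) + (0)
Last nonzero remainder: −84v + 168. Dividing through by −84 gives the monic gcd v − 2.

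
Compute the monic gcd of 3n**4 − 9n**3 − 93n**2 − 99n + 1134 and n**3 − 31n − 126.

Repeated division with remainder:
  3n**4 − 9n**3 − 93n**2 − 99n + 1134 = (3n − 9)(n**3 − 31n − 126) + (0)
The last nonzero remainder n**3 − 31n − 126 is already monic.

n**3 − 31n − 126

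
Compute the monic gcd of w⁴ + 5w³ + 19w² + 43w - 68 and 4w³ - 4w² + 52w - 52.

w - 1

Euclidean algorithm in ℚ[w]:
  w⁴ + 5w³ + 19w² + 43w - 68 = ((1/4)w + 3/2)(4w³ - 4w² + 52w - 52) + (12w² - 22w + 10)
  4w³ - 4w² + 52w - 52 = ((1/3)w + 5/18)(12w² - 22w + 10) + ((493/9)w - 493/9)
  12w² - 22w + 10 = ((108/493)w - 90/493)((493/9)w - 493/9) + (0)
Last nonzero remainder: (493/9)w - 493/9. Dividing through by 493/9 gives the monic gcd w - 1.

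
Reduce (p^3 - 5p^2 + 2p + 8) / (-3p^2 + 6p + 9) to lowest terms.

(-p^2 + 6p - 8)/(3p - 9)

By polynomial division,
  p^3 - 5p^2 + 2p + 8 = (-(1/3)p + 1)(-3p^2 + 6p + 9) + (-p - 1)
  -3p^2 + 6p + 9 = (3p - 9)(-p - 1) + (0)
Last nonzero remainder: -p - 1. Dividing through by -1 gives the monic gcd p + 1.
Cancel p + 1 from numerator and denominator to get the reduced form.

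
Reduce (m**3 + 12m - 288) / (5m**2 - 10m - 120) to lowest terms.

Repeated division with remainder:
  m**3 + 12m - 288 = ((1/5)m + 2/5)(5m**2 - 10m - 120) + (40m - 240)
  5m**2 - 10m - 120 = ((1/8)m + 1/2)(40m - 240) + (0)
Last nonzero remainder: 40m - 240. Dividing through by 40 gives the monic gcd m - 6.
Cancel m - 6 from numerator and denominator to get the reduced form.

(m**2 + 6m + 48)/(5m + 20)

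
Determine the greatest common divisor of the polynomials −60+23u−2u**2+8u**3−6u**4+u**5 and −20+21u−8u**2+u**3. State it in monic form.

−20+21u−8u**2+u**3

Repeated division with remainder:
  u**5−6u**4+8u**3−2u**2+23u−60 = (u**2+2u+3)(u**3−8u**2+21u−20) + (0)
The last nonzero remainder u**3−8u**2+21u−20 is already monic.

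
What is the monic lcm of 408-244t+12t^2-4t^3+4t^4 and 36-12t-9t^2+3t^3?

204-20t-55t^2+t^3+t^4+t^5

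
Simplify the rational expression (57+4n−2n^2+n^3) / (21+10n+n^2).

Repeated division with remainder:
  n^3−2n^2+4n+57 = (n−12)(n^2+10n+21) + (103n+309)
  n^2+10n+21 = ((1/103)n+7/103)(103n+309) + (0)
Last nonzero remainder: 103n+309. Dividing through by 103 gives the monic gcd n+3.
Cancel n+3 from numerator and denominator to get the reduced form.

(19−5n+n^2)/(7+n)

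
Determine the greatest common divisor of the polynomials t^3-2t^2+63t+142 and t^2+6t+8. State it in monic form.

Repeated division with remainder:
  t^3-2t^2+63t+142 = (t-8)(t^2+6t+8) + (103t+206)
  t^2+6t+8 = ((1/103)t+4/103)(103t+206) + (0)
Last nonzero remainder: 103t+206. Dividing through by 103 gives the monic gcd t+2.

t+2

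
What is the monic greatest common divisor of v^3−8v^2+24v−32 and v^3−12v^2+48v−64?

v−4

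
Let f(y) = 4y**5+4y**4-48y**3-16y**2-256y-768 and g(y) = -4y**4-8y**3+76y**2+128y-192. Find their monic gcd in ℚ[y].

By polynomial division,
  4y**5+4y**4-48y**3-16y**2-256y-768 = (-y+1)(-4y**4-8y**3+76y**2+128y-192) + (36y**3+36y**2-576y-576)
  -4y**4-8y**3+76y**2+128y-192 = (-(1/9)y-1/9)(36y**3+36y**2-576y-576) + (16y**2-256)
  36y**3+36y**2-576y-576 = ((9/4)y+9/4)(16y**2-256) + (0)
Last nonzero remainder: 16y**2-256. Dividing through by 16 gives the monic gcd y**2-16.

y**2-16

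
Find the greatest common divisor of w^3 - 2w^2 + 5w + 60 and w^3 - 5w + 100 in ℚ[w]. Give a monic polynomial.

w^2 - 5w + 20

Apply the Euclidean algorithm:
  w^3 - 2w^2 + 5w + 60 = (w^3 - 5w + 100) + (-2w^2 + 10w - 40)
  w^3 - 5w + 100 = (-(1/2)w - 5/2)(-2w^2 + 10w - 40) + (0)
Last nonzero remainder: -2w^2 + 10w - 40. Dividing through by -2 gives the monic gcd w^2 - 5w + 20.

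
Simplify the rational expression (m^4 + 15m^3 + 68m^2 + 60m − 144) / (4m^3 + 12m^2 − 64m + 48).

(m^2 + 10m + 24)/(4m − 8)

Euclidean algorithm in ℚ[m]:
  m^4 + 15m^3 + 68m^2 + 60m − 144 = ((1/4)m + 3)(4m^3 + 12m^2 − 64m + 48) + (48m^2 + 240m − 288)
  4m^3 + 12m^2 − 64m + 48 = ((1/12)m − 1/6)(48m^2 + 240m − 288) + (0)
Last nonzero remainder: 48m^2 + 240m − 288. Dividing through by 48 gives the monic gcd m^2 + 5m − 6.
Cancel m^2 + 5m − 6 from numerator and denominator to get the reduced form.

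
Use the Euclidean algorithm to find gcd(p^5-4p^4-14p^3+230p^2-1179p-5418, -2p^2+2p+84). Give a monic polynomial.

p^2-p-42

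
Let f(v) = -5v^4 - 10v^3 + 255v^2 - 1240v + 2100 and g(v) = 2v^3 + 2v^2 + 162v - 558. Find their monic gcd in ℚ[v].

Apply the Euclidean algorithm:
  -5v^4 - 10v^3 + 255v^2 - 1240v + 2100 = (-(5/2)v - 5/2)(2v^3 + 2v^2 + 162v - 558) + (665v^2 - 2230v + 705)
  2v^3 + 2v^2 + 162v - 558 = ((2/665)v + 1158/88445)(665v^2 - 2230v + 705) + ((3344580/17689)v - 10033740/17689)
  665v^2 - 2230v + 705 = ((2352637/668916)v - 831383/668916)((3344580/17689)v - 10033740/17689) + (0)
Last nonzero remainder: (3344580/17689)v - 10033740/17689. Dividing through by 3344580/17689 gives the monic gcd v - 3.

v - 3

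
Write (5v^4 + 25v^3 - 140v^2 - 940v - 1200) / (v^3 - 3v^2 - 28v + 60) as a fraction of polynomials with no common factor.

Apply the Euclidean algorithm:
  5v^4 + 25v^3 - 140v^2 - 940v - 1200 = (5v + 40)(v^3 - 3v^2 - 28v + 60) + (120v^2 - 120v - 3600)
  v^3 - 3v^2 - 28v + 60 = ((1/120)v - 1/60)(120v^2 - 120v - 3600) + (0)
Last nonzero remainder: 120v^2 - 120v - 3600. Dividing through by 120 gives the monic gcd v^2 - v - 30.
Cancel v^2 - v - 30 from numerator and denominator to get the reduced form.

(5v^2 + 30v + 40)/(v - 2)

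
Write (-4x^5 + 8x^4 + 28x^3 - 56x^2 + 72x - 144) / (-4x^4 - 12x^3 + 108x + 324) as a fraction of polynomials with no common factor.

Euclidean algorithm in ℚ[x]:
  -4x^5 + 8x^4 + 28x^3 - 56x^2 + 72x - 144 = (x - 5)(-4x^4 - 12x^3 + 108x + 324) + (-32x^3 - 164x^2 + 288x + 1476)
  -4x^4 - 12x^3 + 108x + 324 = ((1/8)x - 17/64)(-32x^3 - 164x^2 + 288x + 1476) + (-(1273/16)x^2 + 11457/16)
  -32x^3 - 164x^2 + 288x + 1476 = ((512/1273)x + 2624/1273)(-(1273/16)x^2 + 11457/16) + (0)
Last nonzero remainder: -(1273/16)x^2 + 11457/16. Dividing through by -1273/16 gives the monic gcd x^2 - 9.
Cancel x^2 - 9 from numerator and denominator to get the reduced form.

(x^3 - 2x^2 + 2x - 4)/(x^2 + 3x + 9)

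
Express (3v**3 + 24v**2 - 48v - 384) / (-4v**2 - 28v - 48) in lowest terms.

Repeated division with remainder:
  3v**3 + 24v**2 - 48v - 384 = (-(3/4)v - 3/4)(-4v**2 - 28v - 48) + (-105v - 420)
  -4v**2 - 28v - 48 = ((4/105)v + 4/35)(-105v - 420) + (0)
Last nonzero remainder: -105v - 420. Dividing through by -105 gives the monic gcd v + 4.
Cancel v + 4 from numerator and denominator to get the reduced form.

(-3v**2 - 12v + 96)/(4v + 12)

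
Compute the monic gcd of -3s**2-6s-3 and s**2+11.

1

Apply the Euclidean algorithm:
  -3s**2-6s-3 = (-3)(s**2+11) + (-6s+30)
  s**2+11 = (-(1/6)s-5/6)(-6s+30) + (36)
  -6s+30 = (-(1/6)s+5/6)(36) + (0)
The last nonzero remainder is the constant 36, so the polynomials are coprime and gcd = 1.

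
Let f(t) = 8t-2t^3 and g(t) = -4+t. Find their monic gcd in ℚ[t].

1

Repeated division with remainder:
  -2t^3+8t = (-2t^2-8t-24)(t-4) + (-96)
  t-4 = (-(1/96)t+1/24)(-96) + (0)
The last nonzero remainder is the constant -96, so the polynomials are coprime and gcd = 1.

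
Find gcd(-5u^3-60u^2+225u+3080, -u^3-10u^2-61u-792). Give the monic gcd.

u+11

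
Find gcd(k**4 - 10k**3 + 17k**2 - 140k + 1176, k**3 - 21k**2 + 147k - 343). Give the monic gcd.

k**2 - 14k + 49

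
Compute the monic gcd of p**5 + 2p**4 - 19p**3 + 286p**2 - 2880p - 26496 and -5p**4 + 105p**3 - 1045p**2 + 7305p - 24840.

p**3 - 12p**2 + 101p - 552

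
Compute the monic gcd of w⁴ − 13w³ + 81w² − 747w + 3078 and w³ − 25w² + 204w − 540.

w² − 15w + 54

Apply the Euclidean algorithm:
  w⁴ − 13w³ + 81w² − 747w + 3078 = (w + 12)(w³ − 25w² + 204w − 540) + (177w² − 2655w + 9558)
  w³ − 25w² + 204w − 540 = ((1/177)w − 10/177)(177w² − 2655w + 9558) + (0)
Last nonzero remainder: 177w² − 2655w + 9558. Dividing through by 177 gives the monic gcd w² − 15w + 54.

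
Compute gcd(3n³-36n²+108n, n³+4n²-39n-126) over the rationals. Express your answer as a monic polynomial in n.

By polynomial division,
  3n³-36n²+108n = (3)(n³+4n²-39n-126) + (-48n²+225n+378)
  n³+4n²-39n-126 = (-(1/48)n-139/768)(-48n²+225n+378) + ((2457/256)n-7371/128)
  -48n²+225n+378 = (-(4096/819)n-256/39)((2457/256)n-7371/128) + (0)
Last nonzero remainder: (2457/256)n-7371/128. Dividing through by 2457/256 gives the monic gcd n-6.

n-6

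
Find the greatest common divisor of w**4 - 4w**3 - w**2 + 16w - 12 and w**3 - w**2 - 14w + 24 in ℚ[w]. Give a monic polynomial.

w**2 - 5w + 6

Apply the Euclidean algorithm:
  w**4 - 4w**3 - w**2 + 16w - 12 = (w - 3)(w**3 - w**2 - 14w + 24) + (10w**2 - 50w + 60)
  w**3 - w**2 - 14w + 24 = ((1/10)w + 2/5)(10w**2 - 50w + 60) + (0)
Last nonzero remainder: 10w**2 - 50w + 60. Dividing through by 10 gives the monic gcd w**2 - 5w + 6.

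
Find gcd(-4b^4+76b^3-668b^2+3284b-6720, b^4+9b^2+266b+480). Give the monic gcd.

Apply the Euclidean algorithm:
  -4b^4+76b^3-668b^2+3284b-6720 = (-4)(b^4+9b^2+266b+480) + (76b^3-632b^2+4348b-4800)
  b^4+9b^2+266b+480 = ((1/76)b+79/722)(76b^3-632b^2+4348b-4800) + ((7560/361)b^2-(52920/361)b+362880/361)
  76b^3-632b^2+4348b-4800 = ((6859/1890)b-1805/378)((7560/361)b^2-(52920/361)b+362880/361) + (0)
Last nonzero remainder: (7560/361)b^2-(52920/361)b+362880/361. Dividing through by 7560/361 gives the monic gcd b^2-7b+48.

b^2-7b+48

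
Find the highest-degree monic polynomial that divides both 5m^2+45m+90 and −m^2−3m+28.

Euclidean algorithm in ℚ[m]:
  5m^2+45m+90 = (−5)(−m^2−3m+28) + (30m+230)
  −m^2−3m+28 = (−(1/30)m+7/45)(30m+230) + (−70/9)
  30m+230 = (−(27/7)m−207/7)(−70/9) + (0)
The last nonzero remainder is the constant −70/9, so the polynomials are coprime and gcd = 1.

1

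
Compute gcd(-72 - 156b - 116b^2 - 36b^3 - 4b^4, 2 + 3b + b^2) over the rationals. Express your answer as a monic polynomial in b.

2 + 3b + b^2

Repeated division with remainder:
  -4b^4 - 36b^3 - 116b^2 - 156b - 72 = (-4b^2 - 24b - 36)(b^2 + 3b + 2) + (0)
The last nonzero remainder b^2 + 3b + 2 is already monic.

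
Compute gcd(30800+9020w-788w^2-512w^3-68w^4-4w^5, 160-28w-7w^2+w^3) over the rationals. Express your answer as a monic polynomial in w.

-20+w+w^2

Euclidean algorithm in ℚ[w]:
  -4w^5-68w^4-512w^3-788w^2+9020w+30800 = (-4w^2-96w-1296)(w^3-7w^2-28w+160) + (-11908w^2-11908w+238160)
  w^3-7w^2-28w+160 = (-(1/11908)w+2/2977)(-11908w^2-11908w+238160) + (0)
Last nonzero remainder: -11908w^2-11908w+238160. Dividing through by -11908 gives the monic gcd w^2+w-20.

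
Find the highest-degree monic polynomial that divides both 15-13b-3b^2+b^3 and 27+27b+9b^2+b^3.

3+b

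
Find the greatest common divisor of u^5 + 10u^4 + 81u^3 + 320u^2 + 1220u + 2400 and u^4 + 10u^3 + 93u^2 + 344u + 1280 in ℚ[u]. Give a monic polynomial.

Repeated division with remainder:
  u^5 + 10u^4 + 81u^3 + 320u^2 + 1220u + 2400 = (u)(u^4 + 10u^3 + 93u^2 + 344u + 1280) + (-12u^3 - 24u^2 - 60u + 2400)
  u^4 + 10u^3 + 93u^2 + 344u + 1280 = (-(1/12)u - 2/3)(-12u^3 - 24u^2 - 60u + 2400) + (72u^2 + 504u + 2880)
  -12u^3 - 24u^2 - 60u + 2400 = (-(1/6)u + 5/6)(72u^2 + 504u + 2880) + (0)
Last nonzero remainder: 72u^2 + 504u + 2880. Dividing through by 72 gives the monic gcd u^2 + 7u + 40.

u^2 + 7u + 40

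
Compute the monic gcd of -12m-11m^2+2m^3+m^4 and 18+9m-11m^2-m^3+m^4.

-3-2m+m^2

Repeated division with remainder:
  m^4+2m^3-11m^2-12m = (m^4-m^3-11m^2+9m+18) + (3m^3-21m-18)
  m^4-m^3-11m^2+9m+18 = ((1/3)m-1/3)(3m^3-21m-18) + (-4m^2+8m+12)
  3m^3-21m-18 = (-(3/4)m-3/2)(-4m^2+8m+12) + (0)
Last nonzero remainder: -4m^2+8m+12. Dividing through by -4 gives the monic gcd m^2-2m-3.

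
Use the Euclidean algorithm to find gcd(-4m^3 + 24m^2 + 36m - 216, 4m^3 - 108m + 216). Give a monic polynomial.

m - 3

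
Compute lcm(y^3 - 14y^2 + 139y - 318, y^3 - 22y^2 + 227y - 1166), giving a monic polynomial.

y^4 - 25y^3 + 293y^2 - 1847y + 3498

Apply the Euclidean algorithm:
  y^3 - 14y^2 + 139y - 318 = (y^3 - 22y^2 + 227y - 1166) + (8y^2 - 88y + 848)
  y^3 - 22y^2 + 227y - 1166 = ((1/8)y - 11/8)(8y^2 - 88y + 848) + (0)
Last nonzero remainder: 8y^2 - 88y + 848. Dividing through by 8 gives the monic gcd y^2 - 11y + 106.
Then lcm(f, g) = f·g / gcd(f, g); expanding and making the result monic gives the answer.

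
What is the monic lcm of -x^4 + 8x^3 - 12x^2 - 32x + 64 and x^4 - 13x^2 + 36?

x^6 - 8x^5 + 3x^4 + 104x^3 - 172x^2 - 288x + 576

Repeated division with remainder:
  -x^4 + 8x^3 - 12x^2 - 32x + 64 = (-1)(x^4 - 13x^2 + 36) + (8x^3 - 25x^2 - 32x + 100)
  x^4 - 13x^2 + 36 = ((1/8)x + 25/64)(8x^3 - 25x^2 - 32x + 100) + ((49/64)x^2 - 49/16)
  8x^3 - 25x^2 - 32x + 100 = ((512/49)x - 1600/49)((49/64)x^2 - 49/16) + (0)
Last nonzero remainder: (49/64)x^2 - 49/16. Dividing through by 49/64 gives the monic gcd x^2 - 4.
Then lcm(f, g) = f·g / gcd(f, g); expanding and making the result monic gives the answer.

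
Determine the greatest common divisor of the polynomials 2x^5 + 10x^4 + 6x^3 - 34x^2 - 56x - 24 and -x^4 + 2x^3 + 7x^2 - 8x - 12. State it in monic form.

By polynomial division,
  2x^5 + 10x^4 + 6x^3 - 34x^2 - 56x - 24 = (-2x - 14)(-x^4 + 2x^3 + 7x^2 - 8x - 12) + (48x^3 + 48x^2 - 192x - 192)
  -x^4 + 2x^3 + 7x^2 - 8x - 12 = (-(1/48)x + 1/16)(48x^3 + 48x^2 - 192x - 192) + (0)
Last nonzero remainder: 48x^3 + 48x^2 - 192x - 192. Dividing through by 48 gives the monic gcd x^3 + x^2 - 4x - 4.

x^3 + x^2 - 4x - 4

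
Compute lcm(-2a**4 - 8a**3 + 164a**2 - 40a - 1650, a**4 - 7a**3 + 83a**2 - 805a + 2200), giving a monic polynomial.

a**6 + 7a**5 + 18a**4 + 126a**3 - 6331a**2 + 4235a + 72600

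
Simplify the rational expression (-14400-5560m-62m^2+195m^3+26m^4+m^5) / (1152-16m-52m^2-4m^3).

By polynomial division,
  m^5+26m^4+195m^3-62m^2-5560m-14400 = (-(1/4)m^2-(13/4)m-11/2)(-4m^3-52m^2-16m+1152) + (-112m^2-1904m-8064)
  -4m^3-52m^2-16m+1152 = ((1/28)m-1/7)(-112m^2-1904m-8064) + (0)
Last nonzero remainder: -112m^2-1904m-8064. Dividing through by -112 gives the monic gcd m^2+17m+72.
Cancel m^2+17m+72 from numerator and denominator to get the reduced form.

(200+30m-9m^2-m^3)/(-16+4m)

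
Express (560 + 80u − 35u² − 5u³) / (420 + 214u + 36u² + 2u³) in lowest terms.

(80 − 5u²)/(60 + 22u + 2u²)

Repeated division with remainder:
  −5u³ − 35u² + 80u + 560 = (−5/2)(2u³ + 36u² + 214u + 420) + (55u² + 615u + 1610)
  2u³ + 36u² + 214u + 420 = ((2/55)u + 30/121)(55u² + 615u + 1610) + ((360/121)u + 2520/121)
  55u² + 615u + 1610 = ((1331/72)u + 2783/36)((360/121)u + 2520/121) + (0)
Last nonzero remainder: (360/121)u + 2520/121. Dividing through by 360/121 gives the monic gcd u + 7.
Cancel u + 7 from numerator and denominator to get the reduced form.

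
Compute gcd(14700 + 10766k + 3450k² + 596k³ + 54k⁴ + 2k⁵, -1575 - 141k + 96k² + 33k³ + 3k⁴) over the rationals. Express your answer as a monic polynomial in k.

Euclidean algorithm in ℚ[k]:
  2k⁵ + 54k⁴ + 596k³ + 3450k² + 10766k + 14700 = ((2/3)k + 32/3)(3k⁴ + 33k³ + 96k² - 141k - 1575) + (180k³ + 2520k² + 13320k + 31500)
  3k⁴ + 33k³ + 96k² - 141k - 1575 = ((1/60)k - 1/20)(180k³ + 2520k² + 13320k + 31500) + (0)
Last nonzero remainder: 180k³ + 2520k² + 13320k + 31500. Dividing through by 180 gives the monic gcd k³ + 14k² + 74k + 175.

175 + 74k + 14k² + k³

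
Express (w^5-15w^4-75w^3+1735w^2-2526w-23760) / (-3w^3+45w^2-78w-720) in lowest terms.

Apply the Euclidean algorithm:
  w^5-15w^4-75w^3+1735w^2-2526w-23760 = (-(1/3)w^2+101/3)(-3w^3+45w^2-78w-720) + (-20w^2+100w+480)
  -3w^3+45w^2-78w-720 = ((3/20)w-3/2)(-20w^2+100w+480) + (0)
Last nonzero remainder: -20w^2+100w+480. Dividing through by -20 gives the monic gcd w^2-5w-24.
Cancel w^2-5w-24 from numerator and denominator to get the reduced form.

(-w^3+10w^2+101w-990)/(3w-30)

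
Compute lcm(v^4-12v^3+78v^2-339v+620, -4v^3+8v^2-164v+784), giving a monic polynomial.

v^6-10v^5+103v^4-771v^3+3764v^2-15371v+30380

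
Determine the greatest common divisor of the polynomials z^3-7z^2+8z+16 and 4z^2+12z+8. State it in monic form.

Euclidean algorithm in ℚ[z]:
  z^3-7z^2+8z+16 = ((1/4)z-5/2)(4z^2+12z+8) + (36z+36)
  4z^2+12z+8 = ((1/9)z+2/9)(36z+36) + (0)
Last nonzero remainder: 36z+36. Dividing through by 36 gives the monic gcd z+1.

z+1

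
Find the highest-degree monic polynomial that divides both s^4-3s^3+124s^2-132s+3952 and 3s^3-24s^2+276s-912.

Euclidean algorithm in ℚ[s]:
  s^4-3s^3+124s^2-132s+3952 = ((1/3)s+5/3)(3s^3-24s^2+276s-912) + (72s^2-288s+5472)
  3s^3-24s^2+276s-912 = ((1/24)s-1/6)(72s^2-288s+5472) + (0)
Last nonzero remainder: 72s^2-288s+5472. Dividing through by 72 gives the monic gcd s^2-4s+76.

s^2-4s+76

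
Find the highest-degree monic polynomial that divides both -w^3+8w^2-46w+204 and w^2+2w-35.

1

Repeated division with remainder:
  -w^3+8w^2-46w+204 = (-w+10)(w^2+2w-35) + (-101w+554)
  w^2+2w-35 = (-(1/101)w-756/10201)(-101w+554) + (61789/10201)
  -101w+554 = (-(1030301/61789)w+5651354/61789)(61789/10201) + (0)
The last nonzero remainder is the constant 61789/10201, so the polynomials are coprime and gcd = 1.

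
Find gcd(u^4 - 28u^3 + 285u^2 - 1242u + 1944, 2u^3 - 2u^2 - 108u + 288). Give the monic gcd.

u - 6

Repeated division with remainder:
  u^4 - 28u^3 + 285u^2 - 1242u + 1944 = ((1/2)u - 27/2)(2u^3 - 2u^2 - 108u + 288) + (312u^2 - 2844u + 5832)
  2u^3 - 2u^2 - 108u + 288 = ((1/156)u + 211/4056)(312u^2 - 2844u + 5832) + ((867/338)u - 2601/169)
  312u^2 - 2844u + 5832 = ((35152/289)u - 109512/289)((867/338)u - 2601/169) + (0)
Last nonzero remainder: (867/338)u - 2601/169. Dividing through by 867/338 gives the monic gcd u - 6.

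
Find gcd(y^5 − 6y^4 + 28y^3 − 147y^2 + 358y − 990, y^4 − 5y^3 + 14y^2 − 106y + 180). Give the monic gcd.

Euclidean algorithm in ℚ[y]:
  y^5 − 6y^4 + 28y^3 − 147y^2 + 358y − 990 = (y − 1)(y^4 − 5y^3 + 14y^2 − 106y + 180) + (9y^3 − 27y^2 + 72y − 810)
  y^4 − 5y^3 + 14y^2 − 106y + 180 = ((1/9)y − 2/9)(9y^3 − 27y^2 + 72y − 810) + (0)
Last nonzero remainder: 9y^3 − 27y^2 + 72y − 810. Dividing through by 9 gives the monic gcd y^3 − 3y^2 + 8y − 90.

y^3 − 3y^2 + 8y − 90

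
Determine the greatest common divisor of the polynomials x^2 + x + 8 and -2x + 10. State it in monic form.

1

Repeated division with remainder:
  x^2 + x + 8 = (-(1/2)x - 3)(-2x + 10) + (38)
  -2x + 10 = (-(1/19)x + 5/19)(38) + (0)
The last nonzero remainder is the constant 38, so the polynomials are coprime and gcd = 1.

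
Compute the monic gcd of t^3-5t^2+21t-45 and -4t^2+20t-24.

t-3

Repeated division with remainder:
  t^3-5t^2+21t-45 = (-(1/4)t)(-4t^2+20t-24) + (15t-45)
  -4t^2+20t-24 = (-(4/15)t+8/15)(15t-45) + (0)
Last nonzero remainder: 15t-45. Dividing through by 15 gives the monic gcd t-3.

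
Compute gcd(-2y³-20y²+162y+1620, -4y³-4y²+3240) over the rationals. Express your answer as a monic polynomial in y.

Repeated division with remainder:
  -2y³-20y²+162y+1620 = (1/2)(-4y³-4y²+3240) + (-18y²+162y)
  -4y³-4y²+3240 = ((2/9)y+20/9)(-18y²+162y) + (-360y+3240)
  -18y²+162y = ((1/20)y)(-360y+3240) + (0)
Last nonzero remainder: -360y+3240. Dividing through by -360 gives the monic gcd y-9.

y-9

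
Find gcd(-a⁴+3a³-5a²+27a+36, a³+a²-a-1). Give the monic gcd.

a+1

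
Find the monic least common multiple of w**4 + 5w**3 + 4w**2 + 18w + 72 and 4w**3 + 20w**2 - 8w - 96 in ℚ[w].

w**5 + 3w**4 - 6w**3 + 10w**2 + 36w - 144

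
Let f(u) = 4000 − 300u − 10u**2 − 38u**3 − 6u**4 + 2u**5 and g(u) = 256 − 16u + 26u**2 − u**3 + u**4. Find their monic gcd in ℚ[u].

Euclidean algorithm in ℚ[u]:
  2u**5 − 6u**4 − 38u**3 − 10u**2 − 300u + 4000 = (2u − 4)(u**4 − u**3 + 26u**2 − 16u + 256) + (−94u**3 + 126u**2 − 876u + 5024)
  u**4 − u**3 + 26u**2 − 16u + 256 = (−(1/94)u − 8/2209)(−94u**3 + 126u**2 − 876u + 5024) + ((37856/2209)u**2 + (75712/2209)u + 605696/2209)
  −94u**3 + 126u**2 − 876u + 5024 = (−(103823/18928)u + 346813/18928)((37856/2209)u**2 + (75712/2209)u + 605696/2209) + (0)
Last nonzero remainder: (37856/2209)u**2 + (75712/2209)u + 605696/2209. Dividing through by 37856/2209 gives the monic gcd u**2 + 2u + 16.

16 + 2u + u**2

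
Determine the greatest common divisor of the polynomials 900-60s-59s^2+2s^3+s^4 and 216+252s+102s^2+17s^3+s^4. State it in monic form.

36+12s+s^2

By polynomial division,
  s^4+2s^3-59s^2-60s+900 = (s^4+17s^3+102s^2+252s+216) + (-15s^3-161s^2-312s+684)
  s^4+17s^3+102s^2+252s+216 = (-(1/15)s-94/225)(-15s^3-161s^2-312s+684) + ((3136/225)s^2+(12544/75)s+12544/25)
  -15s^3-161s^2-312s+684 = (-(3375/3136)s+4275/3136)((3136/225)s^2+(12544/75)s+12544/25) + (0)
Last nonzero remainder: (3136/225)s^2+(12544/75)s+12544/25. Dividing through by 3136/225 gives the monic gcd s^2+12s+36.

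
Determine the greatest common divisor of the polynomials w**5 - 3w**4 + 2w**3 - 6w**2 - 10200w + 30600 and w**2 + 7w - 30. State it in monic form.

w**2 + 7w - 30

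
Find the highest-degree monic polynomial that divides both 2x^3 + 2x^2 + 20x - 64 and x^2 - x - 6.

1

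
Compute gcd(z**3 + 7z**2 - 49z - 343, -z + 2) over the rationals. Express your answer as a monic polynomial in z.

Apply the Euclidean algorithm:
  z**3 + 7z**2 - 49z - 343 = (-z**2 - 9z + 31)(-z + 2) + (-405)
  -z + 2 = ((1/405)z - 2/405)(-405) + (0)
The last nonzero remainder is the constant -405, so the polynomials are coprime and gcd = 1.

1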